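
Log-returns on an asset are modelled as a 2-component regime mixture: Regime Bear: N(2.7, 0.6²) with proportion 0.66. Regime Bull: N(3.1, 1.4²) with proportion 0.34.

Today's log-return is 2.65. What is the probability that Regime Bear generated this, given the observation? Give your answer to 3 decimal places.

By Bayes' theorem, P(k | x) = π_k f_k(x) / Σ_j π_j f_j(x).
Normal densities:
  f_Bear = (1/(0.6·√(2π)))·exp(−(2.65−2.7)²/(2·0.6²)) = 0.664904·exp(-0.00347) = 0.662599
  f_Bull = (1/(1.4·√(2π)))·exp(−(2.65−3.1)²/(2·1.4²)) = 0.284959·exp(-0.05166) = 0.270612
Unnormalised posteriors:
  π_Bear·f_Bear = 0.66 × 0.662599 = 0.437315
  π_Bull·f_Bull = 0.34 × 0.270612 = 0.0920081
Denominator: 0.437315 + 0.0920081 = 0.529324
Responsibility of Regime Bear: 0.437315 / 0.529324 ≈ 0.826

0.826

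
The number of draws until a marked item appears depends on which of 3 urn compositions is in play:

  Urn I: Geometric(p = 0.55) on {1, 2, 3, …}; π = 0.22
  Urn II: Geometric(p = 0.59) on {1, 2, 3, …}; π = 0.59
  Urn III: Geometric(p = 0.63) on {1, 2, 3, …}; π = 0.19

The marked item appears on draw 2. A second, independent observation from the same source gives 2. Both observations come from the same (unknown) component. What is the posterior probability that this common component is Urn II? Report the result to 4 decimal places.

0.5919

Apply Bayes' rule: the posterior for each component is proportional to its prior times its likelihood at x.
Since both observations come from the same component, the likelihood for component k is f_k(x₁)·f_k(x₂).
  f_I = [0.55·(1−0.55)^1 = 0.55·0.45 = 0.2475] × [0.2475] = 0.0612562
  f_II = [0.59·(1−0.59)^1 = 0.59·0.41 = 0.2419] × [0.2419] = 0.0585156
  f_III = [0.63·(1−0.63)^1 = 0.63·0.37 = 0.2331] × [0.2331] = 0.0543356
Weight by the priors:
  w_I·f_I = 0.22 × 0.0612562 = 0.0134764
  w_II·f_II = 0.59 × 0.0585156 = 0.0345242
  w_III·f_III = 0.19 × 0.0543356 = 0.0103238
Evidence: 0.0134764 + 0.0345242 + 0.0103238 = 0.0583244
P(Urn II | x₁,x₂) = 0.0345242 / 0.0583244 ≈ 0.5919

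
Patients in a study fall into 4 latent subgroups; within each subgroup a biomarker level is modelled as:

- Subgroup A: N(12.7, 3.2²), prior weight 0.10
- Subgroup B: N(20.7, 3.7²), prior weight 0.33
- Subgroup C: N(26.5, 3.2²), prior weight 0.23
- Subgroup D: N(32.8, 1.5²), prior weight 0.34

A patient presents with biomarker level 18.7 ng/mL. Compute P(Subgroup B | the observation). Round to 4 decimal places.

By Bayes' theorem, P(k | x) = P(Z=k) f_k(x) / Σ_j P(Z=j) f_j(x).
Component likelihoods at x = 18.7 ng/mL:
  f_A = (1/(3.2·√(2π)))·exp(−(18.7−12.7)²/(2·3.2²)) = 0.124669·exp(-1.75781) = 0.0214957
  f_B = (1/(3.7·√(2π)))·exp(−(18.7−20.7)²/(2·3.7²)) = 0.107822·exp(-0.14609) = 0.0931668
  f_C = (1/(3.2·√(2π)))·exp(−(18.7−26.5)²/(2·3.2²)) = 0.124669·exp(-2.97070) = 0.00639146
  f_D = (1/(1.5·√(2π)))·exp(−(18.7−32.8)²/(2·1.5²)) = 0.265962·exp(-44.18000) = 1.72858e-20
Unnormalised posteriors:
  P(Z=A)·f_A = 0.10 × 0.0214957 = 0.00214957
  P(Z=B)·f_B = 0.33 × 0.0931668 = 0.0307451
  P(Z=C)·f_C = 0.23 × 0.00639146 = 0.00147004
  P(Z=D)·f_D = 0.34 × 1.72858e-20 = 5.87716e-21
Sum: 0.00214957 + 0.0307451 + 0.00147004 + 5.87716e-21 = 0.0343647
P(Subgroup B | data) = 0.0307451 / 0.0343647 ≈ 0.8947

0.8947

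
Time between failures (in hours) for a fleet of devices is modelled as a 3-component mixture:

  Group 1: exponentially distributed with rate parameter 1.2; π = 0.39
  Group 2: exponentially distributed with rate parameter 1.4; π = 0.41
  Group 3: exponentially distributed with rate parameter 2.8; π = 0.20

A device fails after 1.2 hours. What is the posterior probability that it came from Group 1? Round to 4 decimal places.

0.4672

The responsibility of component k is π_k f_k(x) divided by Σ_j π_j f_j(x).
Evaluate each component's likelihood at the observed value:
  f_1 = 1.2·e^(−1.2·1.2) = 1.2·e^(−1.4400) = 0.284313
  f_2 = 1.4·e^(−1.4·1.2) = 1.4·e^(−1.6800) = 0.260924
  f_3 = 2.8·e^(−2.8·1.2) = 2.8·e^(−3.3600) = 0.0972587
Unnormalised posteriors:
  π_1·f_1 = 0.39 × 0.284313 = 0.110882
  π_2·f_2 = 0.41 × 0.260924 = 0.106979
  π_3·f_3 = 0.20 × 0.0972587 = 0.0194517
Sum: 0.110882 + 0.106979 + 0.0194517 = 0.237313
Responsibility of Group 1: 0.110882 / 0.237313 ≈ 0.4672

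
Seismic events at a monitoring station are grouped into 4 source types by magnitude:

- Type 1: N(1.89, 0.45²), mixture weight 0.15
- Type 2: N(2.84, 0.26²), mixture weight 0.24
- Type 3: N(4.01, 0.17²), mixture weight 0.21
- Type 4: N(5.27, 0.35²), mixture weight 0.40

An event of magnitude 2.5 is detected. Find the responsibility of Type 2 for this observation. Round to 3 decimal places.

Posterior ∝ prior × likelihood, so P(k | x) ∝ P(Z=k) f_k(x); normalise over all components.
Evaluate each component's likelihood at the observed value:
  p_1 = 0.353739
  p_2 = 0.652532
  p_3 = 1.73129e-17
  p_4 = 2.85513e-14
Multiply by the mixture weights:
  P(Z=1)·p_1 = 0.15 × 0.353739 = 0.0530608
  P(Z=2)·p_2 = 0.24 × 0.652532 = 0.156608
  P(Z=3)·p_3 = 0.21 × 1.73129e-17 = 3.63571e-18
  P(Z=4)·p_4 = 0.40 × 2.85513e-14 = 1.14205e-14
Normaliser: 0.0530608 + 0.156608 + 3.63571e-18 + 1.14205e-14 = 0.209669
P(Type 2 | the observation) ≈ 0.747

0.747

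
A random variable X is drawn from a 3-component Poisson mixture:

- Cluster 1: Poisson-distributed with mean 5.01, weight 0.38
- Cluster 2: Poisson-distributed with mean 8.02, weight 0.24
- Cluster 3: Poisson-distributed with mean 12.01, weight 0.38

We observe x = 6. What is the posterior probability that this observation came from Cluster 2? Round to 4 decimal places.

0.3087

P(component k | x) = π_k·f_k(x) / marginal(x), where marginal(x) = Σ_j π_j·f_j(x).
Poisson probabilities:
  L_1 = 0.146514
  L_2 = 0.121527
  L_3 = 0.0253541
Prior × likelihood for each component:
  π_1·L_1 = 0.38 × 0.146514 = 0.0556752
  π_2·L_2 = 0.24 × 0.121527 = 0.0291664
  π_3·L_3 = 0.38 × 0.0253541 = 0.00963457
Denominator: 0.0556752 + 0.0291664 + 0.00963457 = 0.0944762
P(Cluster 2 | x) ≈ 0.3087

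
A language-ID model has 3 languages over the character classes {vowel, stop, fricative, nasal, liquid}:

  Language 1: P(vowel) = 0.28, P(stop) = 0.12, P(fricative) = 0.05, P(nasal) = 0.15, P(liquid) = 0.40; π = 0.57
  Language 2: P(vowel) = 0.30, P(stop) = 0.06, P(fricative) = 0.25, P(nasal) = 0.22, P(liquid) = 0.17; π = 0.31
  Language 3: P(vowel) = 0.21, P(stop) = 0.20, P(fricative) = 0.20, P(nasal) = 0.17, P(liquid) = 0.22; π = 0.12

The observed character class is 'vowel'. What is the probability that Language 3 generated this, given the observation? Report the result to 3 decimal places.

Apply Bayes' rule: the posterior for each component is proportional to its prior times its likelihood at x.
Categorical probabilities:
  f_1 = P(vowel | comp) = 0.28
  f_2 = P(vowel | comp) = 0.30
  f_3 = P(vowel | comp) = 0.21
Weight by the priors:
  w_1·f_1 = 0.57 × 0.28 = 0.1596
  w_2·f_2 = 0.31 × 0.3 = 0.093
  w_3·f_3 = 0.12 × 0.21 = 0.0252
Marginal: 0.1596 + 0.093 + 0.0252 = 0.2778
P(Language 3 | data) ≈ 0.091

0.091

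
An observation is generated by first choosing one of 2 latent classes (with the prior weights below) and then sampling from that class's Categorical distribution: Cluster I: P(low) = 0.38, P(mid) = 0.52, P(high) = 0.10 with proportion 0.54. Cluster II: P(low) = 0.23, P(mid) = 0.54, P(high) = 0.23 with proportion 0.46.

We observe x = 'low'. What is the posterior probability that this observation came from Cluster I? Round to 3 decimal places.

By Bayes' theorem, P(k | x) = π_k f_k(x) / Σ_j π_j f_j(x).
Evaluate each component's likelihood at the observed value:
  p_I = P(low | comp) = 0.38
  p_II = P(low | comp) = 0.23
Prior × likelihood for each component:
  π_I·p_I = 0.54 × 0.38 = 0.2052
  π_II·p_II = 0.46 × 0.23 = 0.1058
Marginal: 0.2052 + 0.1058 = 0.311
P(Cluster I | x) = 0.2052 / 0.311 ≈ 0.660

0.660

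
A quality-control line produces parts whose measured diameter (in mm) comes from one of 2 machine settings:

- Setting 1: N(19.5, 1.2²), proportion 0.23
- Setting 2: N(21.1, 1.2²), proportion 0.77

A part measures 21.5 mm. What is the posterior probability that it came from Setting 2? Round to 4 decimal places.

0.9270

Apply Bayes' rule: the posterior for each component is proportional to its prior times its likelihood at x.
Normal densities:
  L_1 = (1/(1.2·√(2π)))·exp(−(21.5−19.5)²/(2·1.2²)) = 0.332452·exp(-1.38889) = 0.0828976
  L_2 = (1/(1.2·√(2π)))·exp(−(21.5−21.1)²/(2·1.2²)) = 0.332452·exp(-0.05556) = 0.314486
Weight by the priors:
  π_1·L_1 = 0.23 × 0.0828976 = 0.0190665
  π_2·L_2 = 0.77 × 0.314486 = 0.242154
Sum: 0.0190665 + 0.242154 = 0.261221
P(Setting 2 | x) = 0.242154 / 0.261221 ≈ 0.9270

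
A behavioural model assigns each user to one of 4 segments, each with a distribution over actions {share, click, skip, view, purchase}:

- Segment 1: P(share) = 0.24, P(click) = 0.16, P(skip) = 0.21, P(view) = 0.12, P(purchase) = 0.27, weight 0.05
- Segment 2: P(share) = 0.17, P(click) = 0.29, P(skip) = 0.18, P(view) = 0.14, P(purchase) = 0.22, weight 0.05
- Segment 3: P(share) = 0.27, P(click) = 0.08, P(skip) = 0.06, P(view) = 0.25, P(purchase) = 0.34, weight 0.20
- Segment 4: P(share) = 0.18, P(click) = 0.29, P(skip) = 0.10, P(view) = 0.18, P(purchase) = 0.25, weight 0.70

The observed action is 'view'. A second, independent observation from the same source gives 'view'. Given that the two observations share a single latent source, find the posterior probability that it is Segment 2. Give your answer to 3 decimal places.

0.027

The responsibility of component k is π_k f_k(x) divided by Σ_j π_j f_j(x).
Since both observations come from the same component, the likelihood for component k is f_k(x₁)·f_k(x₂).
  p_1 = [P(view | comp) = 0.12] × [0.12] = 0.0144
  p_2 = [P(view | comp) = 0.14] × [0.14] = 0.0196
  p_3 = [P(view | comp) = 0.25] × [0.25] = 0.0625
  p_4 = [P(view | comp) = 0.18] × [0.18] = 0.0324
Weight by the priors:
  π_1·p_1 = 0.05 × 0.0144 = 0.00072
  π_2·p_2 = 0.05 × 0.0196 = 0.00098
  π_3·p_3 = 0.20 × 0.0625 = 0.0125
  π_4·p_4 = 0.70 × 0.0324 = 0.02268
Denominator: 0.00072 + 0.00098 + 0.0125 + 0.02268 = 0.03688
P(Segment 2 | data) ≈ 0.027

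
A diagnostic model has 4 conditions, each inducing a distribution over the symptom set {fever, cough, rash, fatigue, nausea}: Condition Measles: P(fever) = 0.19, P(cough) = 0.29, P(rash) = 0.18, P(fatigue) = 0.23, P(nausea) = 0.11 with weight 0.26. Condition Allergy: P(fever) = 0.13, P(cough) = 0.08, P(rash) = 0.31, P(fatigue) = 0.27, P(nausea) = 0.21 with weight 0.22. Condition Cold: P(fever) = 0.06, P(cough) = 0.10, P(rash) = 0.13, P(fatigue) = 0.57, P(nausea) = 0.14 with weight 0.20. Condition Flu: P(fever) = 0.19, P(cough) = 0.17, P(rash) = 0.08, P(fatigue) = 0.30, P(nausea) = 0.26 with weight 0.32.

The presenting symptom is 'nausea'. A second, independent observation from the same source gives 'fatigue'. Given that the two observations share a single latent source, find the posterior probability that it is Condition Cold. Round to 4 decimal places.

Posterior ∝ prior × likelihood, so P(k | x) ∝ π_k f_k(x); normalise over all components.
Since both observations come from the same component, the likelihood for component k is f_k(x₁)·f_k(x₂).
  f_Measles = [P(nausea | comp) = 0.11] × [0.23] = 0.0253
  f_Allergy = [P(nausea | comp) = 0.21] × [0.27] = 0.0567
  f_Cold = [P(nausea | comp) = 0.14] × [0.57] = 0.0798
  f_Flu = [P(nausea | comp) = 0.26] × [0.3] = 0.078
Prior × likelihood for each component:
  π_Measles·f_Measles = 0.26 × 0.0253 = 0.006578
  π_Allergy·f_Allergy = 0.22 × 0.0567 = 0.012474
  π_Cold·f_Cold = 0.20 × 0.0798 = 0.01596
  π_Flu·f_Flu = 0.32 × 0.078 = 0.02496
Sum: 0.006578 + 0.012474 + 0.01596 + 0.02496 = 0.059972
So the posterior for Condition Cold is 0.01596 / 0.059972 ≈ 0.2661.

0.2661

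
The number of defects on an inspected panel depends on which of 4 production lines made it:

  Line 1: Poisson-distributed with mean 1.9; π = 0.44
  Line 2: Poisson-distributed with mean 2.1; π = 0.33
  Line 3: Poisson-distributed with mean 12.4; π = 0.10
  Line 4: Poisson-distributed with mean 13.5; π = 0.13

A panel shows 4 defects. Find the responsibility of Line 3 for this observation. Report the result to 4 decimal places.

0.0059

P(component k | x) = π_k·f_k(x) / marginal(x), where marginal(x) = Σ_j π_j·f_j(x).
Evaluate each component's likelihood at the observed value:
  p_1 = e^(−1.9)·1.9^4/4! = 0.0812164
  p_2 = e^(−2.1)·2.1^4/4! = 0.099231
  p_3 = e^(−12.4)·12.4^4/4! = 0.00405718
  p_4 = e^(−13.5)·13.5^4/4! = 0.00189735
Prior × likelihood for each component:
  π_1·p_1 = 0.44 × 0.0812164 = 0.0357352
  π_2·p_2 = 0.33 × 0.099231 = 0.0327462
  π_3·p_3 = 0.10 × 0.00405718 = 0.000405718
  π_4·p_4 = 0.13 × 0.00189735 = 0.000246656
Denominator: 0.0357352 + 0.0327462 + 0.000405718 + 0.000246656 = 0.0691338
P(Line 3 | x) = 0.000405718 / 0.0691338 ≈ 0.0059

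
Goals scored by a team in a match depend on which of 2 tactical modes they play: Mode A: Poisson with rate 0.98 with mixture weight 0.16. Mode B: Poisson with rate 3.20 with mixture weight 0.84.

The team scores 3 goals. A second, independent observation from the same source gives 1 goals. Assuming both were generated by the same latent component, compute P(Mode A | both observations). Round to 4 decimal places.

0.1244

The responsibility of component k is π_k f_k(x) divided by Σ_j π_j f_j(x).
Since both observations come from the same component, the likelihood for component k is f_k(x₁)·f_k(x₂).
  L_A = [e^(−0.98)·0.98^3/3! = 0.0588733] × [0.367805] = 0.0216539
  L_B = [e^(−3.20)·3.20^3/3! = 0.222616] × [0.130439] = 0.0290378
Prior × likelihood for each component:
  π_A·L_A = 0.16 × 0.0216539 = 0.00346462
  π_B·L_B = 0.84 × 0.0290378 = 0.0243918
Evidence: 0.00346462 + 0.0243918 = 0.0278564
Responsibility of Mode A: 0.00346462 / 0.0278564 ≈ 0.1244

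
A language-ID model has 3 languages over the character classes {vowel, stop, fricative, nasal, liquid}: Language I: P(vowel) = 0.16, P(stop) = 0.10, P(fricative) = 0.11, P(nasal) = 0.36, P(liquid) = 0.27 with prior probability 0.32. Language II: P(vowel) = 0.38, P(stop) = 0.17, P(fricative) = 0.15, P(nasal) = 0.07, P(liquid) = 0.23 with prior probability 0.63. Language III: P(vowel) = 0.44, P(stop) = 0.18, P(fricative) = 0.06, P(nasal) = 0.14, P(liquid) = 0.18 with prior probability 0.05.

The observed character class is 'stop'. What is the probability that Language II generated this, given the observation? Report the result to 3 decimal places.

0.723

The responsibility of component k is w_k f_k(x) divided by Σ_j w_j f_j(x).
Component likelihoods at x = 'stop':
  f_I = 0.1
  f_II = 0.17
  f_III = 0.18
Prior × likelihood for each component:
  w_I·f_I = 0.32 × 0.1 = 0.032
  w_II·f_II = 0.63 × 0.17 = 0.1071
  w_III·f_III = 0.05 × 0.18 = 0.009
Normaliser: 0.032 + 0.1071 + 0.009 = 0.1481
P(Language II | the observation) ≈ 0.723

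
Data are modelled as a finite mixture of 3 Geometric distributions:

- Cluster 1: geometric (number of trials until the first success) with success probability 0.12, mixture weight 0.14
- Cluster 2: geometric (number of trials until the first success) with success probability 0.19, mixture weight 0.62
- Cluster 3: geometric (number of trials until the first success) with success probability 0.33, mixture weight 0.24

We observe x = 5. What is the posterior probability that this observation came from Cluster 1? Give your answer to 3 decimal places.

0.131

P(component k | x) = π_k·f_k(x) / marginal(x), where marginal(x) = Σ_j π_j·f_j(x).
Geometric probabilities:
  L_1 = 0.0719634
  L_2 = 0.0817888
  L_3 = 0.0664987
Unnormalised posteriors:
  π_1·L_1 = 0.14 × 0.0719634 = 0.0100749
  π_2·L_2 = 0.62 × 0.0817888 = 0.050709
  π_3·L_3 = 0.24 × 0.0664987 = 0.0159597
Normaliser: 0.0100749 + 0.050709 + 0.0159597 = 0.0767436
Responsibility of Cluster 1: 0.0100749 / 0.0767436 ≈ 0.131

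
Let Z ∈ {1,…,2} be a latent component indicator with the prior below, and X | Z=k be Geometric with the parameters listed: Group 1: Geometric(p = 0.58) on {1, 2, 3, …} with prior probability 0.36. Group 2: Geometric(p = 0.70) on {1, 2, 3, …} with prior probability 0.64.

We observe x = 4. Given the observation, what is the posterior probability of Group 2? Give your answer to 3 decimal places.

Apply Bayes' rule: the posterior for each component is proportional to its prior times its likelihood at x.
Evaluate each component's likelihood at the observed value:
  p_1 = 0.58·(1−0.58)^3 = 0.58·0.074088 = 0.042971
  p_2 = 0.70·(1−0.70)^3 = 0.70·0.027 = 0.0189
Multiply by the mixture weights:
  π_1·p_1 = 0.36 × 0.042971 = 0.0154696
  π_2·p_2 = 0.64 × 0.0189 = 0.012096
Evidence: 0.0154696 + 0.012096 = 0.0275656
So the posterior for Group 2 is 0.012096 / 0.0275656 ≈ 0.439.

0.439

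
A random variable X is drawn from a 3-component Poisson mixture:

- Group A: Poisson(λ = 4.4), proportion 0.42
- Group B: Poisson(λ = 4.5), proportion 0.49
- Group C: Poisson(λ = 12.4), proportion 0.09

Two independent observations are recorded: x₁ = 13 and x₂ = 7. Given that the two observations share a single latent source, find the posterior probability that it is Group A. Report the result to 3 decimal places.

0.038

By Bayes' theorem, P(k | x) = π_k f_k(x) / Σ_j π_j f_j(x).
Since both observations come from the same component, the likelihood for component k is f_k(x₁)·f_k(x₂).
  f_A = [0.000456782] × [0.0777754] = 3.55264e-05
  f_B = [0.00055355] × [0.0823629] = 4.5592e-05
  f_C = [0.10838] × [0.0368358] = 0.00399227
Unnormalised posteriors:
  π_A·f_A = 0.42 × 3.55264e-05 = 1.49211e-05
  π_B·f_B = 0.49 × 4.5592e-05 = 2.23401e-05
  π_C·f_C = 0.09 × 0.00399227 = 0.000359304
Normaliser: 1.49211e-05 + 2.23401e-05 + 0.000359304 = 0.000396565
P(Group A | data) = 1.49211e-05 / 0.000396565 ≈ 0.038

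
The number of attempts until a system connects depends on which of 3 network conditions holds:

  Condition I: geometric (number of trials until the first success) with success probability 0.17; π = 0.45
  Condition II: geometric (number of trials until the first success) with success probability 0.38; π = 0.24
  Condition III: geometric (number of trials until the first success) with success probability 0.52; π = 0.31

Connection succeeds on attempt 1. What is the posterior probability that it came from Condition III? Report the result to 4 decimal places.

The responsibility of component k is P(Z=k) f_k(x) divided by Σ_j P(Z=j) f_j(x).
Evaluate each component's likelihood at the observed value:
  f_I = 0.17
  f_II = 0.38
  f_III = 0.52
Multiply by the mixture weights:
  P(Z=I)·f_I = 0.45 × 0.17 = 0.0765
  P(Z=II)·f_II = 0.24 × 0.38 = 0.0912
  P(Z=III)·f_III = 0.31 × 0.52 = 0.1612
Denominator: 0.0765 + 0.0912 + 0.1612 = 0.3289
P(Condition III | data) ≈ 0.4901

0.4901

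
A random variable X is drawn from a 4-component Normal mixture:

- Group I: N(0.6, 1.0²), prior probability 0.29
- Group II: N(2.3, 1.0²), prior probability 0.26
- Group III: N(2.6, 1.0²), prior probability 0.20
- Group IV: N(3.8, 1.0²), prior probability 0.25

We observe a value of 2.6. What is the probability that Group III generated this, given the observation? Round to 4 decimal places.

0.3281

P(component k | x) = π_k·f_k(x) / marginal(x), where marginal(x) = Σ_j π_j·f_j(x).
Normal densities:
  p_I = 0.053991
  p_II = 0.381388
  p_III = 0.398942
  p_IV = 0.194186
Weight by the priors:
  π_I·p_I = 0.29 × 0.053991 = 0.0156574
  π_II·p_II = 0.26 × 0.381388 = 0.0991608
  π_III·p_III = 0.20 × 0.398942 = 0.0797885
  π_IV·p_IV = 0.25 × 0.194186 = 0.0485465
Sum: 0.0156574 + 0.0991608 + 0.0797885 + 0.0485465 = 0.243153
P(Group III | 2.6) ≈ 0.3281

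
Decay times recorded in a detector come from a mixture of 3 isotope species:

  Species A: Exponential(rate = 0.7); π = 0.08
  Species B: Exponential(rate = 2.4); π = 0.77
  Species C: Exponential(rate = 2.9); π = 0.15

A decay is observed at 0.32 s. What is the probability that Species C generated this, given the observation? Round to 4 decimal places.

Posterior ∝ prior × likelihood, so P(k | x) ∝ P(Z=k) f_k(x); normalise over all components.
Exponential densities:
  f_A = 0.7·e^(−0.7·0.32) = 0.7·e^(−0.2240) = 0.559521
  f_B = 2.4·e^(−2.4·0.32) = 2.4·e^(−0.7680) = 1.11346
  f_C = 2.9·e^(−2.9·0.32) = 2.9·e^(−0.9280) = 1.1465
Unnormalised posteriors:
  P(Z=A)·f_A = 0.08 × 0.559521 = 0.0447616
  P(Z=B)·f_B = 0.77 × 1.11346 = 0.857361
  P(Z=C)·f_C = 0.15 × 1.1465 = 0.171974
Denominator: 0.0447616 + 0.857361 + 0.171974 = 1.0741
P(Species C | x) ≈ 0.1601

0.1601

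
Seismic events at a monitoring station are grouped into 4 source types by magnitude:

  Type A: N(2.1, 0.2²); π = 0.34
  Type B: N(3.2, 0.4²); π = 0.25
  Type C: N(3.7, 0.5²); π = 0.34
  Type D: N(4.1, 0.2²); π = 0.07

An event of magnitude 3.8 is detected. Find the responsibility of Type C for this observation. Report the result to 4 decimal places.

P(component k | x) = π_k·f_k(x) / marginal(x), where marginal(x) = Σ_j π_j·f_j(x).
Component likelihoods at x = 3.8:
  p_A = 4.08312e-16
  p_B = 0.323794
  p_C = 0.782085
  p_D = 0.647588
Unnormalised posteriors:
  π_A·p_A = 0.34 × 4.08312e-16 = 1.38826e-16
  π_B·p_B = 0.25 × 0.323794 = 0.0809485
  π_C·p_C = 0.34 × 0.782085 = 0.265909
  π_D·p_D = 0.07 × 0.647588 = 0.0453312
Evidence: 1.38826e-16 + 0.0809485 + 0.265909 + 0.0453312 = 0.392189
So the posterior for Type C is 0.265909 / 0.392189 ≈ 0.6780.

0.6780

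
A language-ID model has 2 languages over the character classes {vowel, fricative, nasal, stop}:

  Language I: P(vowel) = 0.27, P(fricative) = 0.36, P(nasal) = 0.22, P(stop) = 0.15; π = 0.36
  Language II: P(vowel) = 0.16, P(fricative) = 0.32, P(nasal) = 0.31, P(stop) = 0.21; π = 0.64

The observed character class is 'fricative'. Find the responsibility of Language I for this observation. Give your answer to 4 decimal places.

0.3876

Posterior ∝ prior × likelihood, so P(k | x) ∝ P(Z=k) f_k(x); normalise over all components.
Component likelihoods at x = 'fricative':
  L_I = P(fricative | comp) = 0.36
  L_II = P(fricative | comp) = 0.32
Multiply by the mixture weights:
  P(Z=I)·L_I = 0.36 × 0.36 = 0.1296
  P(Z=II)·L_II = 0.64 × 0.32 = 0.2048
Marginal: 0.1296 + 0.2048 = 0.3344
P(Language I | x) = 0.1296 / 0.3344 ≈ 0.3876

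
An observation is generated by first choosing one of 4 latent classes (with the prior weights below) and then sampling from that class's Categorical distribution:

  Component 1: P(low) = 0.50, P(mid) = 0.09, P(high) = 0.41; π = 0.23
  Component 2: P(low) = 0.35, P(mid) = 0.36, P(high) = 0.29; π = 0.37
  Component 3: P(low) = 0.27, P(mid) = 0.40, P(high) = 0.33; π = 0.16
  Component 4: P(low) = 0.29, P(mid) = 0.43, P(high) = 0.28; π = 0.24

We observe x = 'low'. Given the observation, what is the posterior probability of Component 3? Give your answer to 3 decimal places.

The responsibility of component k is P(Z=k) f_k(x) divided by Σ_j P(Z=j) f_j(x).
Evaluate each component's likelihood at the observed value:
  L_1 = 0.5
  L_2 = 0.35
  L_3 = 0.27
  L_4 = 0.29
Prior × likelihood for each component:
  P(Z=1)·L_1 = 0.23 × 0.5 = 0.115
  P(Z=2)·L_2 = 0.37 × 0.35 = 0.1295
  P(Z=3)·L_3 = 0.16 × 0.27 = 0.0432
  P(Z=4)·L_4 = 0.24 × 0.29 = 0.0696
Denominator: 0.115 + 0.1295 + 0.0432 + 0.0696 = 0.3573
P(Component 3 | the observation) = 0.0432 / 0.3573 ≈ 0.121

0.121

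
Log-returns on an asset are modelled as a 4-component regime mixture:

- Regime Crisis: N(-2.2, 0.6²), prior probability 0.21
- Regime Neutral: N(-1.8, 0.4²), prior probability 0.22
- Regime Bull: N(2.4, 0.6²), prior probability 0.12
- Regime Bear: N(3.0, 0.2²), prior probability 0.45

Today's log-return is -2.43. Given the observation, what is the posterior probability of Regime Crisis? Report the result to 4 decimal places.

0.6715

By Bayes' theorem, P(k | x) = w_k f_k(x) / Σ_j w_j f_j(x).
Evaluate each component's likelihood at the observed value:
  L_Crisis = (1/(0.6·√(2π)))·exp(−(-2.43−-2.2)²/(2·0.6²)) = 0.664904·exp(-0.07347) = 0.617803
  L_Neutral = (1/(0.4·√(2π)))·exp(−(-2.43−-1.8)²/(2·0.4²)) = 0.997356·exp(-1.24031) = 0.288529
  L_Bull = (1/(0.6·√(2π)))·exp(−(-2.43−2.4)²/(2·0.6²)) = 0.664904·exp(-32.40125) = 5.63735e-15
  L_Bear = (1/(0.2·√(2π)))·exp(−(-2.43−3.0)²/(2·0.2²)) = 1.994711·exp(-368.56125) = 1.72093e-160
Weight by the priors:
  w_Crisis·L_Crisis = 0.21 × 0.617803 = 0.129739
  w_Neutral·L_Neutral = 0.22 × 0.288529 = 0.0634763
  w_Bull·L_Bull = 0.12 × 5.63735e-15 = 6.76482e-16
  w_Bear·L_Bear = 0.45 × 1.72093e-160 = 7.74418e-161
Normaliser: 0.129739 + 0.0634763 + 6.76482e-16 + 7.74418e-161 = 0.193215
P(Regime Crisis | data) ≈ 0.6715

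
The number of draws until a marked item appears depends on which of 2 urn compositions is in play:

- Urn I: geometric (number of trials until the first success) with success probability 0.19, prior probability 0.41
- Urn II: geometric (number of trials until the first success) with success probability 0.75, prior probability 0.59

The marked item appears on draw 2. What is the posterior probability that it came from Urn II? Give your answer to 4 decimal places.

0.6368

The responsibility of component k is P(Z=k) f_k(x) divided by Σ_j P(Z=j) f_j(x).
Component likelihoods at x = 2:
  p_I = 0.19·(1−0.19)^1 = 0.19·0.81 = 0.1539
  p_II = 0.75·(1−0.75)^1 = 0.75·0.25 = 0.1875
Multiply by the mixture weights:
  P(Z=I)·p_I = 0.41 × 0.1539 = 0.063099
  P(Z=II)·p_II = 0.59 × 0.1875 = 0.110625
Marginal: 0.063099 + 0.110625 = 0.173724
So the posterior for Urn II is 0.110625 / 0.173724 ≈ 0.6368.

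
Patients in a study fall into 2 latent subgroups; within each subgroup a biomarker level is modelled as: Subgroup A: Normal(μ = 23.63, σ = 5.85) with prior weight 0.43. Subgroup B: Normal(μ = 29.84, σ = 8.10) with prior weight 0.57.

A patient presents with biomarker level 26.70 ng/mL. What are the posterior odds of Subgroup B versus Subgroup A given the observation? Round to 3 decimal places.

1.019

Only the two components matter; the odds are (P(Z=i) f_i(x)) / (P(Z=j) f_j(x)).
Normal densities:
  f_A = 0.0594226
  f_B = 0.045687
Odds = (0.57/0.43) × (0.045687/0.0594226) = 1.32558 × 0.76885 ≈ 1.019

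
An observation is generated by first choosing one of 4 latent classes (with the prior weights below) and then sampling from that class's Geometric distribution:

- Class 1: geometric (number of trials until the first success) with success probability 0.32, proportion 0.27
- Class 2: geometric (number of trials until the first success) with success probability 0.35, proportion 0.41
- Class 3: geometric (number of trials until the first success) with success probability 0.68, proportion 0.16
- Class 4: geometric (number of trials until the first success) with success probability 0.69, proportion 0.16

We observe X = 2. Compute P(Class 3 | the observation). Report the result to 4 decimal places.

The responsibility of component k is π_k f_k(x) divided by Σ_j π_j f_j(x).
Geometric probabilities:
  L_1 = 0.32·(1−0.32)^1 = 0.32·0.68 = 0.2176
  L_2 = 0.35·(1−0.35)^1 = 0.35·0.65 = 0.2275
  L_3 = 0.68·(1−0.68)^1 = 0.68·0.32 = 0.2176
  L_4 = 0.69·(1−0.69)^1 = 0.69·0.31 = 0.2139
Unnormalised posteriors:
  π_1·L_1 = 0.27 × 0.2176 = 0.058752
  π_2·L_2 = 0.41 × 0.2275 = 0.093275
  π_3·L_3 = 0.16 × 0.2176 = 0.034816
  π_4·L_4 = 0.16 × 0.2139 = 0.034224
Denominator: 0.058752 + 0.093275 + 0.034816 + 0.034224 = 0.221067
P(Class 3 | 2) = 0.034816 / 0.221067 ≈ 0.1575

0.1575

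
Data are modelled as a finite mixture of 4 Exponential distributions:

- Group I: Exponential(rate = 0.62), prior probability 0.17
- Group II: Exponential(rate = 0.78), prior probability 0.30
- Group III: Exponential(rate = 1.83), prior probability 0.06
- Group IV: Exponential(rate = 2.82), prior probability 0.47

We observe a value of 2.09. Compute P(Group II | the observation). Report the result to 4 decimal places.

The responsibility of component k is P(Z=k) f_k(x) divided by Σ_j P(Z=j) f_j(x).
Evaluate each component's likelihood at the observed value:
  p_I = 0.62·e^(−0.62·2.09) = 0.62·e^(−1.2958) = 0.169681
  p_II = 0.78·e^(−0.78·2.09) = 0.78·e^(−1.6302) = 0.152795
  p_III = 1.83·e^(−1.83·2.09) = 1.83·e^(−3.8247) = 0.0399397
  p_IV = 2.82·e^(−2.82·2.09) = 2.82·e^(−5.8938) = 0.00777328
Prior × likelihood for each component:
  P(Z=I)·p_I = 0.17 × 0.169681 = 0.0288457
  P(Z=II)·p_II = 0.30 × 0.152795 = 0.0458384
  P(Z=III)·p_III = 0.06 × 0.0399397 = 0.00239638
  P(Z=IV)·p_IV = 0.47 × 0.00777328 = 0.00365344
Sum: 0.0288457 + 0.0458384 + 0.00239638 + 0.00365344 = 0.0807339
So the posterior for Group II is 0.0458384 / 0.0807339 ≈ 0.5678.

0.5678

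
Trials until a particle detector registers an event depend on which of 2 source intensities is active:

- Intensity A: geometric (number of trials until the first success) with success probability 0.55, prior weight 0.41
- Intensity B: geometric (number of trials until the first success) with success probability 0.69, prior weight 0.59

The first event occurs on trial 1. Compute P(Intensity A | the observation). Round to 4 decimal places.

0.3565

P(component k | x) = P(Z=k)·f_k(x) / marginal(x), where marginal(x) = Σ_j P(Z=j)·f_j(x).
Evaluate each component's likelihood at the observed value:
  f_A = 0.55
  f_B = 0.69
Prior × likelihood for each component:
  P(Z=A)·f_A = 0.41 × 0.55 = 0.2255
  P(Z=B)·f_B = 0.59 × 0.69 = 0.4071
Evidence: 0.2255 + 0.4071 = 0.6326
Responsibility of Intensity A: 0.2255 / 0.6326 ≈ 0.3565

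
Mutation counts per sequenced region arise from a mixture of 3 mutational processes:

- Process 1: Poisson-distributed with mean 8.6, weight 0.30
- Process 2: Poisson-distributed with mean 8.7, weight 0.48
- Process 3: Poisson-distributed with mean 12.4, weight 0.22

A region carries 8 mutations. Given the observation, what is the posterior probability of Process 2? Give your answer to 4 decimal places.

P(component k | x) = π_k·f_k(x) / marginal(x), where marginal(x) = Σ_j π_j·f_j(x).
Evaluate each component's likelihood at the observed value:
  p_1 = 0.136626
  p_2 = 0.135604
  p_3 = 0.0570954
Weight by the priors:
  π_1·p_1 = 0.30 × 0.136626 = 0.0409879
  π_2·p_2 = 0.48 × 0.135604 = 0.0650898
  π_3·p_3 = 0.22 × 0.0570954 = 0.012561
Sum: 0.0409879 + 0.0650898 + 0.012561 = 0.118639
P(Process 2 | x) ≈ 0.5486

0.5486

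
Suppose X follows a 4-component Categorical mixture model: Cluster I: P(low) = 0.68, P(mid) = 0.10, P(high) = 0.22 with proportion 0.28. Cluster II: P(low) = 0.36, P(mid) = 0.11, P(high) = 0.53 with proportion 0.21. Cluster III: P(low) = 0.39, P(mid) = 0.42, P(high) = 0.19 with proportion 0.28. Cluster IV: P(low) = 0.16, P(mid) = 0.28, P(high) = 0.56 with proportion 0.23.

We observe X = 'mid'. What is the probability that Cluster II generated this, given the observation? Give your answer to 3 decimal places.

Posterior ∝ prior × likelihood, so P(k | x) ∝ π_k f_k(x); normalise over all components.
Component likelihoods at x = 'mid':
  f_I = 0.1
  f_II = 0.11
  f_III = 0.42
  f_IV = 0.28
Prior × likelihood for each component:
  π_I·f_I = 0.28 × 0.1 = 0.028
  π_II·f_II = 0.21 × 0.11 = 0.0231
  π_III·f_III = 0.28 × 0.42 = 0.1176
  π_IV·f_IV = 0.23 × 0.28 = 0.0644
Marginal: 0.028 + 0.0231 + 0.1176 + 0.0644 = 0.2331
Responsibility of Cluster II: 0.0231 / 0.2331 ≈ 0.099

0.099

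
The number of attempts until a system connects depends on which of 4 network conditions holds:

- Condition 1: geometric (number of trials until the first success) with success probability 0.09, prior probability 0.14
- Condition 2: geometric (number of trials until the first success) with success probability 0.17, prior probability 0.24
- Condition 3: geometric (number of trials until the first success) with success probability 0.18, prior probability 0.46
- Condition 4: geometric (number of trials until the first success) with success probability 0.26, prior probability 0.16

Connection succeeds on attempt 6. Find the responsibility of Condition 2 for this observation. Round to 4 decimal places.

0.2517

P(component k | x) = P(Z=k)·f_k(x) / marginal(x), where marginal(x) = Σ_j P(Z=j)·f_j(x).
Geometric probabilities:
  L_1 = 0.09·(1−0.09)^5 = 0.09·0.624032 = 0.0561629
  L_2 = 0.17·(1−0.17)^5 = 0.17·0.393904 = 0.0669637
  L_3 = 0.18·(1−0.18)^5 = 0.18·0.37074 = 0.0667332
  L_4 = 0.26·(1−0.26)^5 = 0.26·0.221901 = 0.0576942
Prior × likelihood for each component:
  P(Z=1)·L_1 = 0.14 × 0.0561629 = 0.00786281
  P(Z=2)·L_2 = 0.24 × 0.0669637 = 0.0160713
  P(Z=3)·L_3 = 0.46 × 0.0667332 = 0.0306973
  P(Z=4)·L_4 = 0.16 × 0.0576942 = 0.00923107
Denominator: 0.00786281 + 0.0160713 + 0.0306973 + 0.00923107 = 0.0638624
P(Condition 2 | x) = 0.0160713 / 0.0638624 ≈ 0.2517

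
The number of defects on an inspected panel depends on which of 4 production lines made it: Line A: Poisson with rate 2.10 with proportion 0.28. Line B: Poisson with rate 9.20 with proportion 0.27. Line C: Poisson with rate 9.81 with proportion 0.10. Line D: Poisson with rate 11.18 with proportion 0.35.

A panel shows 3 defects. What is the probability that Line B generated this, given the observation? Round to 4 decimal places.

0.0606

Posterior ∝ prior × likelihood, so P(k | x) ∝ P(Z=k) f_k(x); normalise over all components.
Poisson probabilities:
  p_A = e^(−2.10)·2.10^3/3! = 0.189011
  p_B = e^(−9.20)·9.20^3/3! = 0.013113
  p_C = e^(−9.81)·9.81^3/3! = 0.00863827
  p_D = e^(−11.18)·11.18^3/3! = 0.00324909
Multiply by the mixture weights:
  P(Z=A)·p_A = 0.28 × 0.189011 = 0.0529232
  P(Z=B)·p_B = 0.27 × 0.013113 = 0.00354052
  P(Z=C)·p_C = 0.10 × 0.00863827 = 0.000863827
  P(Z=D)·p_D = 0.35 × 0.00324909 = 0.00113718
Normaliser: 0.0529232 + 0.00354052 + 0.000863827 + 0.00113718 = 0.0584647
Responsibility of Line B: 0.00354052 / 0.0584647 ≈ 0.0606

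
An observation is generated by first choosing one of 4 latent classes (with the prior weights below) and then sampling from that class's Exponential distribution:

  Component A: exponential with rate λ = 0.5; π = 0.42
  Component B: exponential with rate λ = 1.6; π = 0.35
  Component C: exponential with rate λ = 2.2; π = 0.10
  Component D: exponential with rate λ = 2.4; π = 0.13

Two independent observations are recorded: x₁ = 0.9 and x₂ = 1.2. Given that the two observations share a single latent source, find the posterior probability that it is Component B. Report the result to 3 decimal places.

P(component k | x) = w_k·f_k(x) / marginal(x), where marginal(x) = Σ_j w_j·f_j(x).
Since both observations come from the same component, the likelihood for component k is f_k(x₁)·f_k(x₂).
  f_A = [0.318814] × [0.274406] = 0.0874844
  f_B = [0.379084] × [0.234571] = 0.0889223
  f_C = [0.303752] × [0.156995] = 0.0476875
  f_D = [0.27678] × [0.134723] = 0.0372888
Unnormalised posteriors:
  w_A·f_A = 0.42 × 0.0874844 = 0.0367435
  w_B·f_B = 0.35 × 0.0889223 = 0.0311228
  w_C·f_C = 0.10 × 0.0476875 = 0.00476875
  w_D·f_D = 0.13 × 0.0372888 = 0.00484754
Normaliser: 0.0367435 + 0.0311228 + 0.00476875 + 0.00484754 = 0.0774826
P(Component B | x₁,x₂) ≈ 0.402

0.402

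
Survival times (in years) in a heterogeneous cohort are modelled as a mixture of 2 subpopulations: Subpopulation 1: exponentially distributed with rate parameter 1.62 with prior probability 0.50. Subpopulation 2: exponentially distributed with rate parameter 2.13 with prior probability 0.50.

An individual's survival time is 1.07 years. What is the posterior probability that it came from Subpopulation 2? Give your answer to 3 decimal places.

0.432

By Bayes' theorem, P(k | x) = w_k f_k(x) / Σ_j w_j f_j(x).
Component likelihoods at x = 1.07 years:
  p_1 = 0.286226
  p_2 = 0.218062
Weight by the priors:
  w_1·p_1 = 0.50 × 0.286226 = 0.143113
  w_2·p_2 = 0.50 × 0.218062 = 0.109031
Marginal: 0.143113 + 0.109031 = 0.252144
Responsibility of Subpopulation 2: 0.109031 / 0.252144 ≈ 0.432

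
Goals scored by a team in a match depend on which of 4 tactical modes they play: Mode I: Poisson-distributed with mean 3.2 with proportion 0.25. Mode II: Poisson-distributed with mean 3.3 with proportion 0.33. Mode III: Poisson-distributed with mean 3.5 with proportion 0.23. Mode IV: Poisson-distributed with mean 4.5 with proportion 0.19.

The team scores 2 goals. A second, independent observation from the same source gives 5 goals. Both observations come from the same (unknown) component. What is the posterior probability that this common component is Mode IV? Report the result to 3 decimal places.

By Bayes' theorem, P(k | x) = π_k f_k(x) / Σ_j π_j f_j(x).
Since both observations come from the same component, the likelihood for component k is f_k(x₁)·f_k(x₂).
  p_I = [e^(−3.2)·3.2^2/2! = 0.208702] × [0.113979] = 0.0237878
  p_II = [e^(−3.3)·3.3^2/2! = 0.200829] × [0.120286] = 0.024157
  p_III = [e^(−3.5)·3.5^2/2! = 0.184959] × [0.132169] = 0.0244458
  p_IV = [e^(−4.5)·4.5^2/2! = 0.112479] × [0.170827] = 0.0192144
Prior × likelihood for each component:
  π_I·p_I = 0.25 × 0.0237878 = 0.00594695
  π_II·p_II = 0.33 × 0.024157 = 0.00797181
  π_III·p_III = 0.23 × 0.0244458 = 0.00562253
  π_IV·p_IV = 0.19 × 0.0192144 = 0.00365073
Sum: 0.00594695 + 0.00797181 + 0.00562253 + 0.00365073 = 0.023192
Responsibility of Mode IV: 0.00365073 / 0.023192 ≈ 0.157

0.157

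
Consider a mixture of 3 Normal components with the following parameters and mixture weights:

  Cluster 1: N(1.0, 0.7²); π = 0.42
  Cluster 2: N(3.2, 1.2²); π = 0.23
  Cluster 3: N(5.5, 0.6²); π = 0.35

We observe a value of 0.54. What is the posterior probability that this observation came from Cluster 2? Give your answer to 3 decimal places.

P(component k | x) = P(Z=k)·f_k(x) / marginal(x), where marginal(x) = Σ_j P(Z=j)·f_j(x).
Evaluate each component's likelihood at the observed value:
  f_1 = (1/(0.7·√(2π)))·exp(−(0.54−1.0)²/(2·0.7²)) = 0.569918·exp(-0.21592) = 0.45924
  f_2 = (1/(1.2·√(2π)))·exp(−(0.54−3.2)²/(2·1.2²)) = 0.332452·exp(-2.45681) = 0.0284939
  f_3 = (1/(0.6·√(2π)))·exp(−(0.54−5.5)²/(2·0.6²)) = 0.664904·exp(-34.16889) = 9.62496e-16
Weight by the priors:
  P(Z=1)·f_1 = 0.42 × 0.45924 = 0.192881
  P(Z=2)·f_2 = 0.23 × 0.0284939 = 0.00655359
  P(Z=3)·f_3 = 0.35 × 9.62496e-16 = 3.36874e-16
Evidence: 0.192881 + 0.00655359 + 3.36874e-16 = 0.199434
So the posterior for Cluster 2 is 0.00655359 / 0.199434 ≈ 0.033.

0.033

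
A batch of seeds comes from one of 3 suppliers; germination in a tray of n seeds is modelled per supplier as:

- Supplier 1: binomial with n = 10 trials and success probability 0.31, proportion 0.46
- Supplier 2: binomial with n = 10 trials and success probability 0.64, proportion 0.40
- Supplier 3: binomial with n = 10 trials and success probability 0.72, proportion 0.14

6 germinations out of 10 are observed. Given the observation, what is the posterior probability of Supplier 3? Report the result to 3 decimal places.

0.178

P(component k | x) = π_k·f_k(x) / marginal(x), where marginal(x) = Σ_j π_j·f_j(x).
Component likelihoods at x = 6 germinations out of 10:
  p_1 = C(10,6)·0.31^6·0.69^4 = 210·0.000887504·0.226671 = 0.042246
  p_2 = C(10,6)·0.64^6·0.36^4 = 210·0.0687195·0.0167962 = 0.242387
  p_3 = C(10,6)·0.72^6·0.28^4 = 210·0.139314·0.00614656 = 0.179823
Weight by the priors:
  π_1·p_1 = 0.46 × 0.042246 = 0.0194332
  π_2·p_2 = 0.40 × 0.242387 = 0.0969548
  π_3·p_3 = 0.14 × 0.179823 = 0.0251753
Evidence: 0.0194332 + 0.0969548 + 0.0251753 = 0.141563
So the posterior for Supplier 3 is 0.0251753 / 0.141563 ≈ 0.178.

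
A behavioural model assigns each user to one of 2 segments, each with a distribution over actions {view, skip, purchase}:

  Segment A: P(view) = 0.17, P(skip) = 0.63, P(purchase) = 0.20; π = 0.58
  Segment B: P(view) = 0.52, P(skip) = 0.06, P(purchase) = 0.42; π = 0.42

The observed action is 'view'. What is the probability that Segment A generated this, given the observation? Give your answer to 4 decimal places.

0.3110

P(component k | x) = π_k·f_k(x) / marginal(x), where marginal(x) = Σ_j π_j·f_j(x).
Component likelihoods at x = 'view':
  L_A = P(view | comp) = 0.17
  L_B = P(view | comp) = 0.52
Prior × likelihood for each component:
  π_A·L_A = 0.58 × 0.17 = 0.0986
  π_B·L_B = 0.42 × 0.52 = 0.2184
Evidence: 0.0986 + 0.2184 = 0.317
So the posterior for Segment A is 0.0986 / 0.317 ≈ 0.3110.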